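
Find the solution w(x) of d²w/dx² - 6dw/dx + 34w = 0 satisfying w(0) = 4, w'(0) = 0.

w = 4*cos(5*x)*exp(3*x) - 12*exp(3*x)*sin(5*x)/5

Characteristic equation r² - 6r + 34 = 0 has discriminant (-6)² - 4·(34) = -100 < 0, so r = 3 ± 5i.
Hence w_h = C1*cos(5*x)*exp(3*x) + C2*exp(3*x)*sin(5*x).
Apply the initial conditions: w(0) = C1 = 4 and w'(0) = 3*C1 + 5*C2 = 0. Solving gives C1 = 4, C2 = -12/5.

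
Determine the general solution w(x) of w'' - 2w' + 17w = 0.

Characteristic equation r² - 2r + 17 = 0 has discriminant (-2)² - 4·(17) = -64 < 0, so r = 1 ± 4i.
Hence w_h = C1*cos(4*x)*exp(x) + C2*exp(x)*sin(4*x).

w = C1*cos(4*x)*exp(x) + C2*exp(x)*sin(4*x)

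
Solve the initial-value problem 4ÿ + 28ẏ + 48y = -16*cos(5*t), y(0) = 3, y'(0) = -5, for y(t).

Divide through by 4: y'' + 7y' + 12y = -4*cos(5*t).
Characteristic equation r² + 7r + 12 = 0 factors as (r + 4)(r + 3) = 0, so r = -4, -3.
Hence y_h = C1*exp(-4*t) + C2*exp(-3*t).
Try y_p = A*cos(5*t) + B*sin(5*t). Substituting and equating the coefficients of cos(5t) and sin(5t) gives A = 26/697, B = -70/697, so y_p = -70*sin(5*t)/697 + 26*cos(5*t)/697.
General solution: y = -70*sin(5*t)/697 + 26*cos(5*t)/697 + C1*exp(-4*t) + C2*exp(-3*t).
Apply the initial conditions: y(0) = 26/697 + C1 + C2 = 3 and y'(0) = -350/697 - 4*C1 - 3*C2 = -5. Solving gives C1 = -180/41, C2 = 125/17.

y = -180*exp(-4*t)/41 - 70*sin(5*t)/697 + 26*cos(5*t)/697 + 125*exp(-3*t)/17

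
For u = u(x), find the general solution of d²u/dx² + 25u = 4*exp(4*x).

u = 4*exp(4*x)/41 + C1*cos(5*x) + C2*sin(5*x)

Characteristic equation r² + 25 = 0 has discriminant (0)² - 4·(25) = -100 < 0, so r = ± 5i.
Hence u_h = C1*cos(5*x) + C2*sin(5*x).
Try u_p = A*exp(4*x). Substituting into the equation and dividing by exp(4*x) gives A = 4/41, so u_p = 4*exp(4*x)/41.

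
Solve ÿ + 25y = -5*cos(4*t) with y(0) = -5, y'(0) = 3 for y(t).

Characteristic equation r² + 25 = 0 has discriminant (0)² - 4·(25) = -100 < 0, so r = ± 5i.
Hence y_h = C1*cos(5*t) + C2*sin(5*t).
Try y_p = A*cos(4*t) + B*sin(4*t). Substituting and equating the coefficients of cos(4t) and sin(4t) gives A = -5/9, B = 0, so y_p = -5*cos(4*t)/9.
General solution: y = -5*cos(4*t)/9 + C1*cos(5*t) + C2*sin(5*t).
Apply the initial conditions: y(0) = -5/9 + C1 = -5 and y'(0) = 5*C2 = 3. Solving gives C1 = -40/9, C2 = 3/5.

y = -40*cos(5*t)/9 - 5*cos(4*t)/9 + 3*sin(5*t)/5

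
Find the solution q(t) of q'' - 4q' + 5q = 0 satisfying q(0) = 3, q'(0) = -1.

Characteristic equation r² - 4r + 5 = 0 has discriminant (-4)² - 4·(5) = -4 < 0, so r = 2 ± i.
Hence q_h = C1*cos(t)*exp(2*t) + C2*exp(2*t)*sin(t).
Apply the initial conditions: q(0) = C1 = 3 and q'(0) = C2 + 2*C1 = -1. Solving gives C1 = 3, C2 = -7.

q = -7*exp(2*t)*sin(t) + 3*cos(t)*exp(2*t)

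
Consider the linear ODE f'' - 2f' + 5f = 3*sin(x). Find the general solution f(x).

Characteristic equation r² - 2r + 5 = 0 has discriminant (-2)² - 4·(5) = -16 < 0, so r = 1 ± 2i.
Hence f_h = C1*cos(2*x)*exp(x) + C2*exp(x)*sin(2*x).
Try f_p = A*cos(x) + B*sin(x). Substituting and equating the coefficients of cos(x) and sin(x) gives A = 3/10, B = 3/5, so f_p = 3*sin(x)/5 + 3*cos(x)/10.

f = 3*sin(x)/5 + 3*cos(x)/10 + C1*cos(2*x)*exp(x) + C2*exp(x)*sin(2*x)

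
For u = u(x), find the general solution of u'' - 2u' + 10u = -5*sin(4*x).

Characteristic equation r² - 2r + 10 = 0 has discriminant (-2)² - 4·(10) = -36 < 0, so r = 1 ± 3i.
Hence u_h = C1*cos(3*x)*exp(x) + C2*exp(x)*sin(3*x).
Try u_p = A*cos(4*x) + B*sin(4*x). Substituting and equating the coefficients of cos(4x) and sin(4x) gives A = -2/5, B = 3/10, so u_p = -2*cos(4*x)/5 + 3*sin(4*x)/10.

u = -2*cos(4*x)/5 + 3*sin(4*x)/10 + C1*cos(3*x)*exp(x) + C2*exp(x)*sin(3*x)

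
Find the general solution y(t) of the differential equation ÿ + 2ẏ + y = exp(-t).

Characteristic equation r² + 2r + 1 = 0 has discriminant (2)² - 4·(1) = 0, so r = -1 is a repeated root.
Hence y_h = (C1 + C2*t)*exp(-t).
Since exp(-t) solves the homogeneous equation (r = -1 is a root of multiplicity 2), multiply the trial by t^2. Try y_p = A*t^2*exp(-t). Substituting into the equation and dividing by exp(-t) gives A = 1/2, so y_p = t^2*exp(-t)/2.

y = C1*exp(-t) + t**2*exp(-t)/2 + C2*t*exp(-t)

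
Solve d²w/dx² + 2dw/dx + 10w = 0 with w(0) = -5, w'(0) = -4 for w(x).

w = -5*cos(3*x)*exp(-x) - 3*exp(-x)*sin(3*x)

Characteristic equation r² + 2r + 10 = 0 has discriminant (2)² - 4·(10) = -36 < 0, so r = -1 ± 3i.
Hence w_h = C1*cos(3*x)*exp(-x) + C2*exp(-x)*sin(3*x).
Apply the initial conditions: w(0) = C1 = -5 and w'(0) = -C1 + 3*C2 = -4. Solving gives C1 = -5, C2 = -3.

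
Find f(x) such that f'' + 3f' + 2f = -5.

Characteristic equation r² + 3r + 2 = 0 factors as (r + 1)(r + 2) = 0, so r = -1, -2.
Hence f_h = C1*exp(-x) + C2*exp(-2*x).
For the particular solution try f_p = A0. Substituting and matching coefficients of each power of x gives A0 = -5/2, so f_p = -5/2.

f = -5/2 + C1*exp(-x) + C2*exp(-2*x)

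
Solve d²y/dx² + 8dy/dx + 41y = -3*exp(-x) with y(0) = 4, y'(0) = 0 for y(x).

Characteristic equation r² + 8r + 41 = 0 has discriminant (8)² - 4·(41) = -100 < 0, so r = -4 ± 5i.
Hence y_h = C1*cos(5*x)*exp(-4*x) + C2*exp(-4*x)*sin(5*x).
Try y_p = A*exp(-x). Substituting into the equation and dividing by exp(-x) gives A = -3/34, so y_p = -3*exp(-x)/34.
General solution: y = -3*exp(-x)/34 + C1*cos(5*x)*exp(-4*x) + C2*exp(-4*x)*sin(5*x).
Apply the initial conditions: y(0) = -3/34 + C1 = 4 and y'(0) = 3/34 - 4*C1 + 5*C2 = 0. Solving gives C1 = 139/34, C2 = 553/170.

y = -3*exp(-x)/34 + 139*cos(5*x)*exp(-4*x)/34 + 553*exp(-4*x)*sin(5*x)/170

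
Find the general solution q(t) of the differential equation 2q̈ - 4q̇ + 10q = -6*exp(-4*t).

q = -3*exp(-4*t)/29 + C1*cos(2*t)*exp(t) + C2*exp(t)*sin(2*t)

Divide through by 2: q'' - 2q' + 5q = -3*exp(-4*t).
Characteristic equation r² - 2r + 5 = 0 has discriminant (-2)² - 4·(5) = -16 < 0, so r = 1 ± 2i.
Hence q_h = C1*cos(2*t)*exp(t) + C2*exp(t)*sin(2*t).
Try q_p = A*exp(-4*t). Substituting into the equation and dividing by exp(-4*t) gives A = -3/29, so q_p = -3*exp(-4*t)/29.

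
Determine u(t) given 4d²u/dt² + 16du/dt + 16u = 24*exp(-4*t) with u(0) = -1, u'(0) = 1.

u = -5*exp(-2*t)/2 + 3*exp(-4*t)/2 + 2*t*exp(-2*t)

Divide through by 4: u'' + 4u' + 4u = 6*exp(-4*t).
Characteristic equation r² + 4r + 4 = 0 has discriminant (4)² - 4·(4) = 0, so r = -2 is a repeated root.
Hence u_h = (C1 + C2*t)*exp(-2*t).
Try u_p = A*exp(-4*t). Substituting into the equation and dividing by exp(-4*t) gives A = 3/2, so u_p = 3*exp(-4*t)/2.
General solution: u = 3*exp(-4*t)/2 + C1*exp(-2*t) + C2*t*exp(-2*t).
Apply the initial conditions: u(0) = 3/2 + C1 = -1 and u'(0) = -6 + C2 - 2*C1 = 1. Solving gives C1 = -5/2, C2 = 2.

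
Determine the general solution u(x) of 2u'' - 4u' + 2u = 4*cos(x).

Divide through by 2: u'' - 2u' + u = 2*cos(x).
Characteristic equation r² - 2r + 1 = 0 has discriminant (-2)² - 4·(1) = 0, so r = 1 is a repeated root.
Hence u_h = (C1 + C2*x)*exp(x).
Try u_p = A*cos(x) + B*sin(x). Substituting and equating the coefficients of cos(x) and sin(x) gives A = 0, B = -1, so u_p = -sin(x).

u = -sin(x) + C1*exp(x) + C2*x*exp(x)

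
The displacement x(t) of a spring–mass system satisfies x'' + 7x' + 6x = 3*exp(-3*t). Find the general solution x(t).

Characteristic equation r² + 7r + 6 = 0 factors as (r + 1)(r + 6) = 0, so r = -1, -6.
Hence x_h = C1*exp(-t) + C2*exp(-6*t).
Try x_p = A*exp(-3*t). Substituting into the equation and dividing by exp(-3*t) gives A = -1/2, so x_p = -exp(-3*t)/2.

x = -exp(-3*t)/2 + C1*exp(-t) + C2*exp(-6*t)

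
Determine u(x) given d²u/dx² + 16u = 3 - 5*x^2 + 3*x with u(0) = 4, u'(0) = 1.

Characteristic equation r² + 16 = 0 has discriminant (0)² - 4·(16) = -64 < 0, so r = ± 4i.
Hence u_h = C1*cos(4*x) + C2*sin(4*x).
For the particular solution try u_p = A0 + A1*x + A2*x^2. Substituting and matching coefficients of each power of x gives A0 = 29/128, A1 = 3/16, A2 = -5/16, so u_p = 29/128 - 5*x^2/16 + 3*x/16.
General solution: u = 29/128 - 5*x^2/16 + 3*x/16 + C1*cos(4*x) + C2*sin(4*x).
Apply the initial conditions: u(0) = 29/128 + C1 = 4 and u'(0) = 3/16 + 4*C2 = 1. Solving gives C1 = 483/128, C2 = 13/64.

u = 29/128 - 5*x**2/16 + 3*x/16 + 13*sin(4*x)/64 + 483*cos(4*x)/128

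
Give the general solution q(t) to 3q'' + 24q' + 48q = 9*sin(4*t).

q = -3*cos(4*t)/32 + C1*exp(-4*t) + C2*t*exp(-4*t)

Divide through by 3: q'' + 8q' + 16q = 3*sin(4*t).
Characteristic equation r² + 8r + 16 = 0 has discriminant (8)² - 4·(16) = 0, so r = -4 is a repeated root.
Hence q_h = (C1 + C2*t)*exp(-4*t).
Try q_p = A*cos(4*t) + B*sin(4*t). Substituting and equating the coefficients of cos(4t) and sin(4t) gives A = -3/32, B = 0, so q_p = -3*cos(4*t)/32.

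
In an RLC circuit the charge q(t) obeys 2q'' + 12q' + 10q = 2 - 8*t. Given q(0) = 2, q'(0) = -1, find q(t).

Divide through by 2: q'' + 6q' + 5q = 1 - 4*t.
Characteristic equation r² + 6r + 5 = 0 factors as (r + 1)(r + 5) = 0, so r = -1, -5.
Hence q_h = C1*exp(-t) + C2*exp(-5*t).
For the particular solution try q_p = A0 + A1*t. Substituting and matching coefficients of each power of t gives A0 = 29/25, A1 = -4/5, so q_p = 29/25 - 4*t/5.
General solution: q = 29/25 - 4*t/5 + C1*exp(-t) + C2*exp(-5*t).
Apply the initial conditions: q(0) = 29/25 + C1 + C2 = 2 and q'(0) = -4/5 - C1 - 5*C2 = -1. Solving gives C1 = 1, C2 = -4/25.

q = 29/25 - 4*t/5 - 4*exp(-5*t)/25 + exp(-t)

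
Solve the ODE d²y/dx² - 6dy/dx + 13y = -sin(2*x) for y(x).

y = -4*cos(2*x)/75 - sin(2*x)/25 + C1*cos(2*x)*exp(3*x) + C2*exp(3*x)*sin(2*x)

Characteristic equation r² - 6r + 13 = 0 has discriminant (-6)² - 4·(13) = -16 < 0, so r = 3 ± 2i.
Hence y_h = C1*cos(2*x)*exp(3*x) + C2*exp(3*x)*sin(2*x).
Try y_p = A*cos(2*x) + B*sin(2*x). Substituting and equating the coefficients of cos(2x) and sin(2x) gives A = -4/75, B = -1/25, so y_p = -4*cos(2*x)/75 - sin(2*x)/25.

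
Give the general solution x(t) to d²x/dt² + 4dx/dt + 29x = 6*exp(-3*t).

Characteristic equation r² + 4r + 29 = 0 has discriminant (4)² - 4·(29) = -100 < 0, so r = -2 ± 5i.
Hence x_h = C1*cos(5*t)*exp(-2*t) + C2*exp(-2*t)*sin(5*t).
Try x_p = A*exp(-3*t). Substituting into the equation and dividing by exp(-3*t) gives A = 3/13, so x_p = 3*exp(-3*t)/13.

x = 3*exp(-3*t)/13 + C1*cos(5*t)*exp(-2*t) + C2*exp(-2*t)*sin(5*t)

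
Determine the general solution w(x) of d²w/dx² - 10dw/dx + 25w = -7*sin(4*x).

w = -280*cos(4*x)/1681 - 63*sin(4*x)/1681 + C1*exp(5*x) + C2*x*exp(5*x)

Characteristic equation r² - 10r + 25 = 0 has discriminant (-10)² - 4·(25) = 0, so r = 5 is a repeated root.
Hence w_h = (C1 + C2*x)*exp(5*x).
Try w_p = A*cos(4*x) + B*sin(4*x). Substituting and equating the coefficients of cos(4x) and sin(4x) gives A = -280/1681, B = -63/1681, so w_p = -280*cos(4*x)/1681 - 63*sin(4*x)/1681.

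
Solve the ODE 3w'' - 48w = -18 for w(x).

Divide through by 3: w'' - 16w = -6.
Characteristic equation r² - 16 = 0 factors as (r - 4)(r + 4) = 0, so r = 4, -4.
Hence w_h = C1*exp(4*x) + C2*exp(-4*x).
For the particular solution try w_p = A0. Substituting and matching coefficients of each power of x gives A0 = 3/8, so w_p = 3/8.

w = 3/8 + C1*exp(4*x) + C2*exp(-4*x)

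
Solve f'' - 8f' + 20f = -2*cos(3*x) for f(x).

f = -22*cos(3*x)/697 + 48*sin(3*x)/697 + C1*cos(2*x)*exp(4*x) + C2*exp(4*x)*sin(2*x)

Characteristic equation r² - 8r + 20 = 0 has discriminant (-8)² - 4·(20) = -16 < 0, so r = 4 ± 2i.
Hence f_h = C1*cos(2*x)*exp(4*x) + C2*exp(4*x)*sin(2*x).
Try f_p = A*cos(3*x) + B*sin(3*x). Substituting and equating the coefficients of cos(3x) and sin(3x) gives A = -22/697, B = 48/697, so f_p = -22*cos(3*x)/697 + 48*sin(3*x)/697.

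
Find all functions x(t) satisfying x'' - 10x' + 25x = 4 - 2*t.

x = 16/125 - 2*t/25 + C1*exp(5*t) + C2*t*exp(5*t)

Characteristic equation r² - 10r + 25 = 0 has discriminant (-10)² - 4·(25) = 0, so r = 5 is a repeated root.
Hence x_h = (C1 + C2*t)*exp(5*t).
For the particular solution try x_p = A0 + A1*t. Substituting and matching coefficients of each power of t gives A0 = 16/125, A1 = -2/25, so x_p = 16/125 - 2*t/25.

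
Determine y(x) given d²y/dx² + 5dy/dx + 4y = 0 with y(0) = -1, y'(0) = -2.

y = -2*exp(-x) + exp(-4*x)

Characteristic equation r² + 5r + 4 = 0 factors as (r + 4)(r + 1) = 0, so r = -4, -1.
Hence y_h = C1*exp(-4*x) + C2*exp(-x).
Apply the initial conditions: y(0) = C1 + C2 = -1 and y'(0) = -C2 - 4*C1 = -2. Solving gives C1 = 1, C2 = -2.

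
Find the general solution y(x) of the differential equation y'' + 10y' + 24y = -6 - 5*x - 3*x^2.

Characteristic equation r² + 10r + 24 = 0 factors as (r + 6)(r + 4) = 0, so r = -6, -4.
Hence y_h = C1*exp(-6*x) + C2*exp(-4*x).
For the particular solution try y_p = A0 + A1*x + A2*x^2. Substituting and matching coefficients of each power of x gives A0 = -113/576, A1 = -5/48, A2 = -1/8, so y_p = -113/576 - 5*x/48 - x^2/8.

y = -113/576 - 5*x/48 - x**2/8 + C1*exp(-6*x) + C2*exp(-4*x)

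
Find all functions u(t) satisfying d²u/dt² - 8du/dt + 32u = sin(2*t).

Characteristic equation r² - 8r + 32 = 0 has discriminant (-8)² - 4·(32) = -64 < 0, so r = 4 ± 4i.
Hence u_h = C1*cos(4*t)*exp(4*t) + C2*exp(4*t)*sin(4*t).
Try u_p = A*cos(2*t) + B*sin(2*t). Substituting and equating the coefficients of cos(2t) and sin(2t) gives A = 1/65, B = 7/260, so u_p = cos(2*t)/65 + 7*sin(2*t)/260.

u = cos(2*t)/65 + 7*sin(2*t)/260 + C1*cos(4*t)*exp(4*t) + C2*exp(4*t)*sin(4*t)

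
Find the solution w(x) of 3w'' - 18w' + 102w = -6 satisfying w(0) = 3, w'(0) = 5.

w = -1/17 - 71*exp(3*x)*sin(5*x)/85 + 52*cos(5*x)*exp(3*x)/17

Divide through by 3: w'' - 6w' + 34w = -2.
Characteristic equation r² - 6r + 34 = 0 has discriminant (-6)² - 4·(34) = -100 < 0, so r = 3 ± 5i.
Hence w_h = C1*cos(5*x)*exp(3*x) + C2*exp(3*x)*sin(5*x).
For the particular solution try w_p = A0. Substituting and matching coefficients of each power of x gives A0 = -1/17, so w_p = -1/17.
General solution: w = -1/17 + C1*cos(5*x)*exp(3*x) + C2*exp(3*x)*sin(5*x).
Apply the initial conditions: w(0) = -1/17 + C1 = 3 and w'(0) = 3*C1 + 5*C2 = 5. Solving gives C1 = 52/17, C2 = -71/85.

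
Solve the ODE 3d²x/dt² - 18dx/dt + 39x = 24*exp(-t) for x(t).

Divide through by 3: x'' - 6x' + 13x = 8*exp(-t).
Characteristic equation r² - 6r + 13 = 0 has discriminant (-6)² - 4·(13) = -16 < 0, so r = 3 ± 2i.
Hence x_h = C1*cos(2*t)*exp(3*t) + C2*exp(3*t)*sin(2*t).
Try x_p = A*exp(-t). Substituting into the equation and dividing by exp(-t) gives A = 2/5, so x_p = 2*exp(-t)/5.

x = 2*exp(-t)/5 + C1*cos(2*t)*exp(3*t) + C2*exp(3*t)*sin(2*t)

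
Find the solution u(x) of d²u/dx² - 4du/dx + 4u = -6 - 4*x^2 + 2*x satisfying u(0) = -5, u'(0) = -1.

Characteristic equation r² - 4r + 4 = 0 has discriminant (-4)² - 4·(4) = 0, so r = 2 is a repeated root.
Hence u_h = (C1 + C2*x)*exp(2*x).
For the particular solution try u_p = A0 + A1*x + A2*x^2. Substituting and matching coefficients of each power of x gives A0 = -5/2, A1 = -3/2, A2 = -1, so u_p = -5/2 - x^2 - 3*x/2.
General solution: u = -5/2 - x^2 - 3*x/2 + C1*exp(2*x) + C2*x*exp(2*x).
Apply the initial conditions: u(0) = -5/2 + C1 = -5 and u'(0) = -3/2 + C2 + 2*C1 = -1. Solving gives C1 = -5/2, C2 = 11/2.

u = -5/2 - x**2 - 5*exp(2*x)/2 - 3*x/2 + 11*x*exp(2*x)/2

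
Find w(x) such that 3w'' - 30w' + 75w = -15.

Divide through by 3: w'' - 10w' + 25w = -5.
Characteristic equation r² - 10r + 25 = 0 has discriminant (-10)² - 4·(25) = 0, so r = 5 is a repeated root.
Hence w_h = (C1 + C2*x)*exp(5*x).
For the particular solution try w_p = A0. Substituting and matching coefficients of each power of x gives A0 = -1/5, so w_p = -1/5.

w = -1/5 + C1*exp(5*x) + C2*x*exp(5*x)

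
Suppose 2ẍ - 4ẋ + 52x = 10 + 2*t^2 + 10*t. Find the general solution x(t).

x = 899/4394 + t**2/26 + 67*t/338 + C1*cos(5*t)*exp(t) + C2*exp(t)*sin(5*t)

Divide through by 2: x'' - 2x' + 26x = 5 + t^2 + 5*t.
Characteristic equation r² - 2r + 26 = 0 has discriminant (-2)² - 4·(26) = -100 < 0, so r = 1 ± 5i.
Hence x_h = C1*cos(5*t)*exp(t) + C2*exp(t)*sin(5*t).
For the particular solution try x_p = A0 + A1*t + A2*t^2. Substituting and matching coefficients of each power of t gives A0 = 899/4394, A1 = 67/338, A2 = 1/26, so x_p = 899/4394 + t^2/26 + 67*t/338.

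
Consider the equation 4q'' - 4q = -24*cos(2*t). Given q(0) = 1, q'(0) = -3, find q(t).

Divide through by 4: q'' - q = -6*cos(2*t).
Characteristic equation r² - 1 = 0 factors as (r + 1)(r - 1) = 0, so r = -1, 1.
Hence q_h = C1*exp(-t) + C2*exp(t).
Try q_p = A*cos(2*t) + B*sin(2*t). Substituting and equating the coefficients of cos(2t) and sin(2t) gives A = 6/5, B = 0, so q_p = 6*cos(2*t)/5.
General solution: q = 6*cos(2*t)/5 + C1*exp(-t) + C2*exp(t).
Apply the initial conditions: q(0) = 6/5 + C1 + C2 = 1 and q'(0) = C2 - C1 = -3. Solving gives C1 = 7/5, C2 = -8/5.

q = -8*exp(t)/5 + 6*cos(2*t)/5 + 7*exp(-t)/5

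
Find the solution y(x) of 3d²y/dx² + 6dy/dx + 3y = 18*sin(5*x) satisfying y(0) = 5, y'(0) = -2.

Divide through by 3: y'' + 2y' + y = 6*sin(5*x).
Characteristic equation r² + 2r + 1 = 0 has discriminant (2)² - 4·(1) = 0, so r = -1 is a repeated root.
Hence y_h = (C1 + C2*x)*exp(-x).
Try y_p = A*cos(5*x) + B*sin(5*x). Substituting and equating the coefficients of cos(5x) and sin(5x) gives A = -15/169, B = -36/169, so y_p = -36*sin(5*x)/169 - 15*cos(5*x)/169.
General solution: y = -36*sin(5*x)/169 - 15*cos(5*x)/169 + C1*exp(-x) + C2*x*exp(-x).
Apply the initial conditions: y(0) = -15/169 + C1 = 5 and y'(0) = -180/169 + C2 - C1 = -2. Solving gives C1 = 860/169, C2 = 54/13.

y = -36*sin(5*x)/169 - 15*cos(5*x)/169 + 860*exp(-x)/169 + 54*x*exp(-x)/13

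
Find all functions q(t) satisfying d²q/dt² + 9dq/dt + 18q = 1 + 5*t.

q = -1/12 + 5*t/18 + C1*exp(-6*t) + C2*exp(-3*t)

Characteristic equation r² + 9r + 18 = 0 factors as (r + 6)(r + 3) = 0, so r = -6, -3.
Hence q_h = C1*exp(-6*t) + C2*exp(-3*t).
For the particular solution try q_p = A0 + A1*t. Substituting and matching coefficients of each power of t gives A0 = -1/12, A1 = 5/18, so q_p = -1/12 + 5*t/18.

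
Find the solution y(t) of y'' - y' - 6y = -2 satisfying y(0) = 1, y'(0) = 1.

Characteristic equation r² - r - 6 = 0 factors as (r + 2)(r - 3) = 0, so r = -2, 3.
Hence y_h = C1*exp(-2*t) + C2*exp(3*t).
For the particular solution try y_p = A0. Substituting and matching coefficients of each power of t gives A0 = 1/3, so y_p = 1/3.
General solution: y = 1/3 + C1*exp(-2*t) + C2*exp(3*t).
Apply the initial conditions: y(0) = 1/3 + C1 + C2 = 1 and y'(0) = -2*C1 + 3*C2 = 1. Solving gives C1 = 1/5, C2 = 7/15.

y = 1/3 + exp(-2*t)/5 + 7*exp(3*t)/15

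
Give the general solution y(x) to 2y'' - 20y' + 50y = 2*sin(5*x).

Divide through by 2: y'' - 10y' + 25y = sin(5*x).
Characteristic equation r² - 10r + 25 = 0 has discriminant (-10)² - 4·(25) = 0, so r = 5 is a repeated root.
Hence y_h = (C1 + C2*x)*exp(5*x).
Try y_p = A*cos(5*x) + B*sin(5*x). Substituting and equating the coefficients of cos(5x) and sin(5x) gives A = 1/50, B = 0, so y_p = cos(5*x)/50.

y = cos(5*x)/50 + C1*exp(5*x) + C2*x*exp(5*x)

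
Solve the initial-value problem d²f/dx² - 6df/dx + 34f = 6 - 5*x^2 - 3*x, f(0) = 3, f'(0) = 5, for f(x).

f = 788/4913 - 81*x/578 - 5*x**2/34 - 33199*exp(3*x)*sin(5*x)/49130 + 13951*cos(5*x)*exp(3*x)/4913

Characteristic equation r² - 6r + 34 = 0 has discriminant (-6)² - 4·(34) = -100 < 0, so r = 3 ± 5i.
Hence f_h = C1*cos(5*x)*exp(3*x) + C2*exp(3*x)*sin(5*x).
For the particular solution try f_p = A0 + A1*x + A2*x^2. Substituting and matching coefficients of each power of x gives A0 = 788/4913, A1 = -81/578, A2 = -5/34, so f_p = 788/4913 - 81*x/578 - 5*x^2/34.
General solution: f = 788/4913 - 81*x/578 - 5*x^2/34 + C1*cos(5*x)*exp(3*x) + C2*exp(3*x)*sin(5*x).
Apply the initial conditions: f(0) = 788/4913 + C1 = 3 and f'(0) = -81/578 + 3*C1 + 5*C2 = 5. Solving gives C1 = 13951/4913, C2 = -33199/49130.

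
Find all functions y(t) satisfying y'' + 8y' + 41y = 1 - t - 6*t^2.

Characteristic equation r² + 8r + 41 = 0 has discriminant (8)² - 4·(41) = -100 < 0, so r = -4 ± 5i.
Hence y_h = C1*cos(5*t)*exp(-4*t) + C2*exp(-4*t)*sin(5*t).
For the particular solution try y_p = A0 + A1*t + A2*t^2. Substituting and matching coefficients of each power of t gives A0 = 1733/68921, A1 = 55/1681, A2 = -6/41, so y_p = 1733/68921 - 6*t^2/41 + 55*t/1681.

y = 1733/68921 - 6*t**2/41 + 55*t/1681 + C1*cos(5*t)*exp(-4*t) + C2*exp(-4*t)*sin(5*t)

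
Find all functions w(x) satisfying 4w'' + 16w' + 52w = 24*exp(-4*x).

Divide through by 4: w'' + 4w' + 13w = 6*exp(-4*x).
Characteristic equation r² + 4r + 13 = 0 has discriminant (4)² - 4·(13) = -36 < 0, so r = -2 ± 3i.
Hence w_h = C1*cos(3*x)*exp(-2*x) + C2*exp(-2*x)*sin(3*x).
Try w_p = A*exp(-4*x). Substituting into the equation and dividing by exp(-4*x) gives A = 6/13, so w_p = 6*exp(-4*x)/13.

w = 6*exp(-4*x)/13 + C1*cos(3*x)*exp(-2*x) + C2*exp(-2*x)*sin(3*x)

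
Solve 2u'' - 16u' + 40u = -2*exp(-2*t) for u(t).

u = -exp(-2*t)/40 + C1*cos(2*t)*exp(4*t) + C2*exp(4*t)*sin(2*t)

Divide through by 2: u'' - 8u' + 20u = -exp(-2*t).
Characteristic equation r² - 8r + 20 = 0 has discriminant (-8)² - 4·(20) = -16 < 0, so r = 4 ± 2i.
Hence u_h = C1*cos(2*t)*exp(4*t) + C2*exp(4*t)*sin(2*t).
Try u_p = A*exp(-2*t). Substituting into the equation and dividing by exp(-2*t) gives A = -1/40, so u_p = -exp(-2*t)/40.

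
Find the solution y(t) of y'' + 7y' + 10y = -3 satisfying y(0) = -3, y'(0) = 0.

y = -3/10 - 9*exp(-2*t)/2 + 9*exp(-5*t)/5

Characteristic equation r² + 7r + 10 = 0 factors as (r + 2)(r + 5) = 0, so r = -2, -5.
Hence y_h = C1*exp(-2*t) + C2*exp(-5*t).
For the particular solution try y_p = A0. Substituting and matching coefficients of each power of t gives A0 = -3/10, so y_p = -3/10.
General solution: y = -3/10 + C1*exp(-2*t) + C2*exp(-5*t).
Apply the initial conditions: y(0) = -3/10 + C1 + C2 = -3 and y'(0) = -5*C2 - 2*C1 = 0. Solving gives C1 = -9/2, C2 = 9/5.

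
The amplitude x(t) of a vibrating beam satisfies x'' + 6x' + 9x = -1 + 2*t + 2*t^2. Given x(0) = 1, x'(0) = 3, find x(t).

x = -1/9 - 2*t/27 + 2*t**2/9 + 10*exp(-3*t)/9 + 173*t*exp(-3*t)/27

Characteristic equation r² + 6r + 9 = 0 has discriminant (6)² - 4·(9) = 0, so r = -3 is a repeated root.
Hence x_h = (C1 + C2*t)*exp(-3*t).
For the particular solution try x_p = A0 + A1*t + A2*t^2. Substituting and matching coefficients of each power of t gives A0 = -1/9, A1 = -2/27, A2 = 2/9, so x_p = -1/9 - 2*t/27 + 2*t^2/9.
General solution: x = -1/9 - 2*t/27 + 2*t^2/9 + C1*exp(-3*t) + C2*t*exp(-3*t).
Apply the initial conditions: x(0) = -1/9 + C1 = 1 and x'(0) = -2/27 + C2 - 3*C1 = 3. Solving gives C1 = 10/9, C2 = 173/27.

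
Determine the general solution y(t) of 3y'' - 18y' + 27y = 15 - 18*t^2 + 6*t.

Divide through by 3: y'' - 6y' + 9y = 5 - 6*t^2 + 2*t.
Characteristic equation r² - 6r + 9 = 0 has discriminant (-6)² - 4·(9) = 0, so r = 3 is a repeated root.
Hence y_h = (C1 + C2*t)*exp(3*t).
For the particular solution try y_p = A0 + A1*t + A2*t^2. Substituting and matching coefficients of each power of t gives A0 = 7/27, A1 = -2/3, A2 = -2/3, so y_p = 7/27 - 2*t/3 - 2*t^2/3.

y = 7/27 - 2*t/3 - 2*t**2/3 + C1*exp(3*t) + C2*t*exp(3*t)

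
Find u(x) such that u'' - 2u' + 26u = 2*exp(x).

u = 2*exp(x)/25 + C1*cos(5*x)*exp(x) + C2*exp(x)*sin(5*x)

Characteristic equation r² - 2r + 26 = 0 has discriminant (-2)² - 4·(26) = -100 < 0, so r = 1 ± 5i.
Hence u_h = C1*cos(5*x)*exp(x) + C2*exp(x)*sin(5*x).
Try u_p = A*exp(x). Substituting into the equation and dividing by exp(x) gives A = 2/25, so u_p = 2*exp(x)/25.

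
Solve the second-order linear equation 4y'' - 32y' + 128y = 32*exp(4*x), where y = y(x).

y = exp(4*x)/2 + C1*cos(4*x)*exp(4*x) + C2*exp(4*x)*sin(4*x)

Divide through by 4: y'' - 8y' + 32y = 8*exp(4*x).
Characteristic equation r² - 8r + 32 = 0 has discriminant (-8)² - 4·(32) = -64 < 0, so r = 4 ± 4i.
Hence y_h = C1*cos(4*x)*exp(4*x) + C2*exp(4*x)*sin(4*x).
Try y_p = A*exp(4*x). Substituting into the equation and dividing by exp(4*x) gives A = 1/2, so y_p = exp(4*x)/2.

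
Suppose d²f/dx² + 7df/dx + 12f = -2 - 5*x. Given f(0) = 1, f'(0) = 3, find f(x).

f = 11/144 - 99*exp(-4*x)/16 - 5*x/12 + 64*exp(-3*x)/9

Characteristic equation r² + 7r + 12 = 0 factors as (r + 4)(r + 3) = 0, so r = -4, -3.
Hence f_h = C1*exp(-4*x) + C2*exp(-3*x).
For the particular solution try f_p = A0 + A1*x. Substituting and matching coefficients of each power of x gives A0 = 11/144, A1 = -5/12, so f_p = 11/144 - 5*x/12.
General solution: f = 11/144 - 5*x/12 + C1*exp(-4*x) + C2*exp(-3*x).
Apply the initial conditions: f(0) = 11/144 + C1 + C2 = 1 and f'(0) = -5/12 - 4*C1 - 3*C2 = 3. Solving gives C1 = -99/16, C2 = 64/9.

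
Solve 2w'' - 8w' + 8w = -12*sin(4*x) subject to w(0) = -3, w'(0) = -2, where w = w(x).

Divide through by 2: w'' - 4w' + 4w = -6*sin(4*x).
Characteristic equation r² - 4r + 4 = 0 has discriminant (-4)² - 4·(4) = 0, so r = 2 is a repeated root.
Hence w_h = (C1 + C2*x)*exp(2*x).
Try w_p = A*cos(4*x) + B*sin(4*x). Substituting and equating the coefficients of cos(4x) and sin(4x) gives A = -6/25, B = 9/50, so w_p = -6*cos(4*x)/25 + 9*sin(4*x)/50.
General solution: w = -6*cos(4*x)/25 + 9*sin(4*x)/50 + C1*exp(2*x) + C2*x*exp(2*x).
Apply the initial conditions: w(0) = -6/25 + C1 = -3 and w'(0) = 18/25 + C2 + 2*C1 = -2. Solving gives C1 = -69/25, C2 = 14/5.

w = -69*exp(2*x)/25 - 6*cos(4*x)/25 + 9*sin(4*x)/50 + 14*x*exp(2*x)/5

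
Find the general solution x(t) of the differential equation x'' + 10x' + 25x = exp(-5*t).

Characteristic equation r² + 10r + 25 = 0 has discriminant (10)² - 4·(25) = 0, so r = -5 is a repeated root.
Hence x_h = (C1 + C2*t)*exp(-5*t).
Since exp(-5*t) solves the homogeneous equation (r = -5 is a root of multiplicity 2), multiply the trial by t^2. Try x_p = A*t^2*exp(-5*t). Substituting into the equation and dividing by exp(-5*t) gives A = 1/2, so x_p = t^2*exp(-5*t)/2.

x = C1*exp(-5*t) + t**2*exp(-5*t)/2 + C2*t*exp(-5*t)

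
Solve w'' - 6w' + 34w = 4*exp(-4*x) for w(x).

Characteristic equation r² - 6r + 34 = 0 has discriminant (-6)² - 4·(34) = -100 < 0, so r = 3 ± 5i.
Hence w_h = C1*cos(5*x)*exp(3*x) + C2*exp(3*x)*sin(5*x).
Try w_p = A*exp(-4*x). Substituting into the equation and dividing by exp(-4*x) gives A = 2/37, so w_p = 2*exp(-4*x)/37.

w = 2*exp(-4*x)/37 + C1*cos(5*x)*exp(3*x) + C2*exp(3*x)*sin(5*x)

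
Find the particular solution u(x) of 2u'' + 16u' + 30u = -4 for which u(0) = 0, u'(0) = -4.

u = -2/15 - 5*exp(-3*x)/3 + 9*exp(-5*x)/5

Divide through by 2: u'' + 8u' + 15u = -2.
Characteristic equation r² + 8r + 15 = 0 factors as (r + 5)(r + 3) = 0, so r = -5, -3.
Hence u_h = C1*exp(-5*x) + C2*exp(-3*x).
For the particular solution try u_p = A0. Substituting and matching coefficients of each power of x gives A0 = -2/15, so u_p = -2/15.
General solution: u = -2/15 + C1*exp(-5*x) + C2*exp(-3*x).
Apply the initial conditions: u(0) = -2/15 + C1 + C2 = 0 and u'(0) = -5*C1 - 3*C2 = -4. Solving gives C1 = 9/5, C2 = -5/3.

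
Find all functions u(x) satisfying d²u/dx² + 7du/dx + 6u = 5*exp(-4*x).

u = -5*exp(-4*x)/6 + C1*exp(-x) + C2*exp(-6*x)

Characteristic equation r² + 7r + 6 = 0 factors as (r + 1)(r + 6) = 0, so r = -1, -6.
Hence u_h = C1*exp(-x) + C2*exp(-6*x).
Try u_p = A*exp(-4*x). Substituting into the equation and dividing by exp(-4*x) gives A = -5/6, so u_p = -5*exp(-4*x)/6.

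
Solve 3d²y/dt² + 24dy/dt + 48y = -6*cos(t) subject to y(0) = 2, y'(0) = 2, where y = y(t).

y = -30*cos(t)/289 - 16*sin(t)/289 + 608*exp(-4*t)/289 + 178*t*exp(-4*t)/17

Divide through by 3: y'' + 8y' + 16y = -2*cos(t).
Characteristic equation r² + 8r + 16 = 0 has discriminant (8)² - 4·(16) = 0, so r = -4 is a repeated root.
Hence y_h = (C1 + C2*t)*exp(-4*t).
Try y_p = A*cos(t) + B*sin(t). Substituting and equating the coefficients of cos(t) and sin(t) gives A = -30/289, B = -16/289, so y_p = -30*cos(t)/289 - 16*sin(t)/289.
General solution: y = -30*cos(t)/289 - 16*sin(t)/289 + C1*exp(-4*t) + C2*t*exp(-4*t).
Apply the initial conditions: y(0) = -30/289 + C1 = 2 and y'(0) = -16/289 + C2 - 4*C1 = 2. Solving gives C1 = 608/289, C2 = 178/17.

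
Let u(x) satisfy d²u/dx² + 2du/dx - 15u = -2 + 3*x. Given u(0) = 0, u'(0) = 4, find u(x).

Characteristic equation r² + 2r - 15 = 0 factors as (r - 3)(r + 5) = 0, so r = 3, -5.
Hence u_h = C1*exp(3*x) + C2*exp(-5*x).
For the particular solution try u_p = A0 + A1*x. Substituting and matching coefficients of each power of x gives A0 = 8/75, A1 = -1/5, so u_p = 8/75 - x/5.
General solution: u = 8/75 - x/5 + C1*exp(3*x) + C2*exp(-5*x).
Apply the initial conditions: u(0) = 8/75 + C1 + C2 = 0 and u'(0) = -1/5 - 5*C2 + 3*C1 = 4. Solving gives C1 = 11/24, C2 = -113/200.

u = 8/75 - 113*exp(-5*x)/200 - x/5 + 11*exp(3*x)/24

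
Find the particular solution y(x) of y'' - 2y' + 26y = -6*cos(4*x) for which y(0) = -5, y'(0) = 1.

Characteristic equation r² - 2r + 26 = 0 has discriminant (-2)² - 4·(26) = -100 < 0, so r = 1 ± 5i.
Hence y_h = C1*cos(5*x)*exp(x) + C2*exp(x)*sin(5*x).
Try y_p = A*cos(4*x) + B*sin(4*x). Substituting and equating the coefficients of cos(4x) and sin(4x) gives A = -15/41, B = 12/41, so y_p = -15*cos(4*x)/41 + 12*sin(4*x)/41.
General solution: y = -15*cos(4*x)/41 + 12*sin(4*x)/41 + C1*cos(5*x)*exp(x) + C2*exp(x)*sin(5*x).
Apply the initial conditions: y(0) = -15/41 + C1 = -5 and y'(0) = 48/41 + C1 + 5*C2 = 1. Solving gives C1 = -190/41, C2 = 183/205.

y = -15*cos(4*x)/41 + 12*sin(4*x)/41 - 190*cos(5*x)*exp(x)/41 + 183*exp(x)*sin(5*x)/205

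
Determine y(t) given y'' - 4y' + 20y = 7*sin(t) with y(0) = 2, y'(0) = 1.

y = 28*cos(t)/377 + 133*sin(t)/377 - 302*exp(2*t)*sin(4*t)/377 + 726*cos(4*t)*exp(2*t)/377

Characteristic equation r² - 4r + 20 = 0 has discriminant (-4)² - 4·(20) = -64 < 0, so r = 2 ± 4i.
Hence y_h = C1*cos(4*t)*exp(2*t) + C2*exp(2*t)*sin(4*t).
Try y_p = A*cos(t) + B*sin(t). Substituting and equating the coefficients of cos(t) and sin(t) gives A = 28/377, B = 133/377, so y_p = 28*cos(t)/377 + 133*sin(t)/377.
General solution: y = 28*cos(t)/377 + 133*sin(t)/377 + C1*cos(4*t)*exp(2*t) + C2*exp(2*t)*sin(4*t).
Apply the initial conditions: y(0) = 28/377 + C1 = 2 and y'(0) = 133/377 + 2*C1 + 4*C2 = 1. Solving gives C1 = 726/377, C2 = -302/377.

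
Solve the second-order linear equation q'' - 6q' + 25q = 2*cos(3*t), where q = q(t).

q = -9*sin(3*t)/145 + 8*cos(3*t)/145 + C1*cos(4*t)*exp(3*t) + C2*exp(3*t)*sin(4*t)

Characteristic equation r² - 6r + 25 = 0 has discriminant (-6)² - 4·(25) = -64 < 0, so r = 3 ± 4i.
Hence q_h = C1*cos(4*t)*exp(3*t) + C2*exp(3*t)*sin(4*t).
Try q_p = A*cos(3*t) + B*sin(3*t). Substituting and equating the coefficients of cos(3t) and sin(3t) gives A = 8/145, B = -9/145, so q_p = -9*sin(3*t)/145 + 8*cos(3*t)/145.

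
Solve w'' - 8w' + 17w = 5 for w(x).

Characteristic equation r² - 8r + 17 = 0 has discriminant (-8)² - 4·(17) = -4 < 0, so r = 4 ± i.
Hence w_h = C1*cos(x)*exp(4*x) + C2*exp(4*x)*sin(x).
For the particular solution try w_p = A0. Substituting and matching coefficients of each power of x gives A0 = 5/17, so w_p = 5/17.

w = 5/17 + C1*cos(x)*exp(4*x) + C2*exp(4*x)*sin(x)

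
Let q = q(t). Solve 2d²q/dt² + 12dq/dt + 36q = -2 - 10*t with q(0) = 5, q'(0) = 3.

q = 1/27 - 5*t/18 + 109*exp(-3*t)*sin(3*t)/18 + 134*cos(3*t)*exp(-3*t)/27

Divide through by 2: q'' + 6q' + 18q = -1 - 5*t.
Characteristic equation r² + 6r + 18 = 0 has discriminant (6)² - 4·(18) = -36 < 0, so r = -3 ± 3i.
Hence q_h = C1*cos(3*t)*exp(-3*t) + C2*exp(-3*t)*sin(3*t).
For the particular solution try q_p = A0 + A1*t. Substituting and matching coefficients of each power of t gives A0 = 1/27, A1 = -5/18, so q_p = 1/27 - 5*t/18.
General solution: q = 1/27 - 5*t/18 + C1*cos(3*t)*exp(-3*t) + C2*exp(-3*t)*sin(3*t).
Apply the initial conditions: q(0) = 1/27 + C1 = 5 and q'(0) = -5/18 - 3*C1 + 3*C2 = 3. Solving gives C1 = 134/27, C2 = 109/18.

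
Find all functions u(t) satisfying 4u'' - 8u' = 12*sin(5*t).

u = C2 - 3*sin(5*t)/29 + 6*cos(5*t)/145 + C1*exp(2*t)

Divide through by 4: u'' - 2u' = 3*sin(5*t).
Characteristic equation r² - 2r = 0 factors as (r - 2)r = 0, so r = 2, 0.
Hence u_h = C1*exp(2*t) + C2.
Try u_p = A*cos(5*t) + B*sin(5*t). Substituting and equating the coefficients of cos(5t) and sin(5t) gives A = 6/145, B = -3/29, so u_p = -3*sin(5*t)/29 + 6*cos(5*t)/145.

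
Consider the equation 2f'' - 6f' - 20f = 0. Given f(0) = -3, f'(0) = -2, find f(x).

Divide through by 2: f'' - 3f' - 10f = 0.
Characteristic equation r² - 3r - 10 = 0 factors as (r - 5)(r + 2) = 0, so r = 5, -2.
Hence f_h = C1*exp(5*x) + C2*exp(-2*x).
Apply the initial conditions: f(0) = C1 + C2 = -3 and f'(0) = -2*C2 + 5*C1 = -2. Solving gives C1 = -8/7, C2 = -13/7.

f = -13*exp(-2*x)/7 - 8*exp(5*x)/7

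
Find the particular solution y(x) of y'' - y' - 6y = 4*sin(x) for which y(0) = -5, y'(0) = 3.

y = -94*exp(-2*x)/25 - 33*exp(3*x)/25 - 14*sin(x)/25 + 2*cos(x)/25

Characteristic equation r² - r - 6 = 0 factors as (r + 2)(r - 3) = 0, so r = -2, 3.
Hence y_h = C1*exp(-2*x) + C2*exp(3*x).
Try y_p = A*cos(x) + B*sin(x). Substituting and equating the coefficients of cos(x) and sin(x) gives A = 2/25, B = -14/25, so y_p = -14*sin(x)/25 + 2*cos(x)/25.
General solution: y = -14*sin(x)/25 + 2*cos(x)/25 + C1*exp(-2*x) + C2*exp(3*x).
Apply the initial conditions: y(0) = 2/25 + C1 + C2 = -5 and y'(0) = -14/25 - 2*C1 + 3*C2 = 3. Solving gives C1 = -94/25, C2 = -33/25.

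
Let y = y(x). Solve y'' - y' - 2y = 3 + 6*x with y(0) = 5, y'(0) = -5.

Characteristic equation r² - r - 2 = 0 factors as (r - 2)(r + 1) = 0, so r = 2, -1.
Hence y_h = C1*exp(2*x) + C2*exp(-x).
For the particular solution try y_p = A0 + A1*x. Substituting and matching coefficients of each power of x gives A0 = 0, A1 = -3, so y_p = -3*x.
General solution: y = -3*x + C1*exp(2*x) + C2*exp(-x).
Apply the initial conditions: y(0) = C1 + C2 = 5 and y'(0) = -3 - C2 + 2*C1 = -5. Solving gives C1 = 1, C2 = 4.

y = -3*x + 4*exp(-x) + exp(2*x)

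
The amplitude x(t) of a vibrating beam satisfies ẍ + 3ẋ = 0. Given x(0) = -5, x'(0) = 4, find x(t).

x = -11/3 - 4*exp(-3*t)/3

Characteristic equation r² + 3r = 0 factors as (r + 3)r = 0, so r = -3, 0.
Hence x_h = C1*exp(-3*t) + C2.
Apply the initial conditions: x(0) = C1 + C2 = -5 and x'(0) = -3*C1 = 4. Solving gives C1 = -4/3, C2 = -11/3.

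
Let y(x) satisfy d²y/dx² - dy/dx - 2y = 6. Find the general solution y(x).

y = -3 + C1*exp(2*x) + C2*exp(-x)

Characteristic equation r² - r - 2 = 0 factors as (r - 2)(r + 1) = 0, so r = 2, -1.
Hence y_h = C1*exp(2*x) + C2*exp(-x).
For the particular solution try y_p = A0. Substituting and matching coefficients of each power of x gives A0 = -3, so y_p = -3.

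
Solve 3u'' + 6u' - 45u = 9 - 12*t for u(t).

Divide through by 3: u'' + 2u' - 15u = 3 - 4*t.
Characteristic equation r² + 2r - 15 = 0 factors as (r - 3)(r + 5) = 0, so r = 3, -5.
Hence u_h = C1*exp(3*t) + C2*exp(-5*t).
For the particular solution try u_p = A0 + A1*t. Substituting and matching coefficients of each power of t gives A0 = -37/225, A1 = 4/15, so u_p = -37/225 + 4*t/15.

u = -37/225 + 4*t/15 + C1*exp(3*t) + C2*exp(-5*t)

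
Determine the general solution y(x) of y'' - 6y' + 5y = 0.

y = C1*exp(x) + C2*exp(5*x)

Characteristic equation r² - 6r + 5 = 0 factors as (r - 1)(r - 5) = 0, so r = 1, 5.
Hence y_h = C1*exp(x) + C2*exp(5*x).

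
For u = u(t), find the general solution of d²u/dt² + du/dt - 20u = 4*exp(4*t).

Characteristic equation r² + r - 20 = 0 factors as (r - 4)(r + 5) = 0, so r = 4, -5.
Hence u_h = C1*exp(4*t) + C2*exp(-5*t).
Since exp(4*t) solves the homogeneous equation (r = 4 is a root of multiplicity 1), multiply the trial by t. Try u_p = A*t*exp(4*t). Substituting into the equation and dividing by exp(4*t) gives A = 4/9, so u_p = 4*t*exp(4*t)/9.

u = C1*exp(4*t) + C2*exp(-5*t) + 4*t*exp(4*t)/9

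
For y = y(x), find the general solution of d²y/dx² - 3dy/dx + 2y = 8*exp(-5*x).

Characteristic equation r² - 3r + 2 = 0 factors as (r - 2)(r - 1) = 0, so r = 2, 1.
Hence y_h = C1*exp(2*x) + C2*exp(x).
Try y_p = A*exp(-5*x). Substituting into the equation and dividing by exp(-5*x) gives A = 4/21, so y_p = 4*exp(-5*x)/21.

y = 4*exp(-5*x)/21 + C1*exp(2*x) + C2*exp(x)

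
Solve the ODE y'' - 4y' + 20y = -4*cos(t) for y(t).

Characteristic equation r² - 4r + 20 = 0 has discriminant (-4)² - 4·(20) = -64 < 0, so r = 2 ± 4i.
Hence y_h = C1*cos(4*t)*exp(2*t) + C2*exp(2*t)*sin(4*t).
Try y_p = A*cos(t) + B*sin(t). Substituting and equating the coefficients of cos(t) and sin(t) gives A = -76/377, B = 16/377, so y_p = -76*cos(t)/377 + 16*sin(t)/377.

y = -76*cos(t)/377 + 16*sin(t)/377 + C1*cos(4*t)*exp(2*t) + C2*exp(2*t)*sin(4*t)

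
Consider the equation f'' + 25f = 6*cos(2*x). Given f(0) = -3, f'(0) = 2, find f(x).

Characteristic equation r² + 25 = 0 has discriminant (0)² - 4·(25) = -100 < 0, so r = ± 5i.
Hence f_h = C1*cos(5*x) + C2*sin(5*x).
Try f_p = A*cos(2*x) + B*sin(2*x). Substituting and equating the coefficients of cos(2x) and sin(2x) gives A = 2/7, B = 0, so f_p = 2*cos(2*x)/7.
General solution: f = 2*cos(2*x)/7 + C1*cos(5*x) + C2*sin(5*x).
Apply the initial conditions: f(0) = 2/7 + C1 = -3 and f'(0) = 5*C2 = 2. Solving gives C1 = -23/7, C2 = 2/5.

f = -23*cos(5*x)/7 + 2*sin(5*x)/5 + 2*cos(2*x)/7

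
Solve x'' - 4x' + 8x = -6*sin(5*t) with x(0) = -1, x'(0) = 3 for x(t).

Characteristic equation r² - 4r + 8 = 0 has discriminant (-4)² - 4·(8) = -16 < 0, so r = 2 ± 2i.
Hence x_h = C1*cos(2*t)*exp(2*t) + C2*exp(2*t)*sin(2*t).
Try x_p = A*cos(5*t) + B*sin(5*t). Substituting and equating the coefficients of cos(5t) and sin(5t) gives A = -120/689, B = 102/689, so x_p = -120*cos(5*t)/689 + 102*sin(5*t)/689.
General solution: x = -120*cos(5*t)/689 + 102*sin(5*t)/689 + C1*cos(2*t)*exp(2*t) + C2*exp(2*t)*sin(2*t).
Apply the initial conditions: x(0) = -120/689 + C1 = -1 and x'(0) = 510/689 + 2*C1 + 2*C2 = 3. Solving gives C1 = -569/689, C2 = 2695/1378.

x = -120*cos(5*t)/689 + 102*sin(5*t)/689 - 569*cos(2*t)*exp(2*t)/689 + 2695*exp(2*t)*sin(2*t)/1378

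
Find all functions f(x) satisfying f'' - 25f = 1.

Characteristic equation r² - 25 = 0 factors as (r + 5)(r - 5) = 0, so r = -5, 5.
Hence f_h = C1*exp(-5*x) + C2*exp(5*x).
For the particular solution try f_p = A0. Substituting and matching coefficients of each power of x gives A0 = -1/25, so f_p = -1/25.

f = -1/25 + C1*exp(-5*x) + C2*exp(5*x)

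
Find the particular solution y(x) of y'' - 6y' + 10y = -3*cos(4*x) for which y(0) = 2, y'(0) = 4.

Characteristic equation r² - 6r + 10 = 0 has discriminant (-6)² - 4·(10) = -4 < 0, so r = 3 ± i.
Hence y_h = C1*cos(x)*exp(3*x) + C2*exp(3*x)*sin(x).
Try y_p = A*cos(4*x) + B*sin(4*x). Substituting and equating the coefficients of cos(4x) and sin(4x) gives A = 1/34, B = 2/17, so y_p = cos(4*x)/34 + 2*sin(4*x)/17.
General solution: y = cos(4*x)/34 + 2*sin(4*x)/17 + C1*cos(x)*exp(3*x) + C2*exp(3*x)*sin(x).
Apply the initial conditions: y(0) = 1/34 + C1 = 2 and y'(0) = 8/17 + C2 + 3*C1 = 4. Solving gives C1 = 67/34, C2 = -81/34.

y = cos(4*x)/34 + 2*sin(4*x)/17 - 81*exp(3*x)*sin(x)/34 + 67*cos(x)*exp(3*x)/34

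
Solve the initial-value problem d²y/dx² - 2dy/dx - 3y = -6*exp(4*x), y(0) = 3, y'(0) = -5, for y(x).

y = -6*exp(4*x)/5 + 16*exp(-x)/5 + exp(3*x)

Characteristic equation r² - 2r - 3 = 0 factors as (r - 3)(r + 1) = 0, so r = 3, -1.
Hence y_h = C1*exp(3*x) + C2*exp(-x).
Try y_p = A*exp(4*x). Substituting into the equation and dividing by exp(4*x) gives A = -6/5, so y_p = -6*exp(4*x)/5.
General solution: y = -6*exp(4*x)/5 + C1*exp(3*x) + C2*exp(-x).
Apply the initial conditions: y(0) = -6/5 + C1 + C2 = 3 and y'(0) = -24/5 - C2 + 3*C1 = -5. Solving gives C1 = 1, C2 = 16/5.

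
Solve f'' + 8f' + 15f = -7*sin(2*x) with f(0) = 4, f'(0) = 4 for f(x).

f = -225*exp(-5*x)/29 - 77*sin(2*x)/377 + 112*cos(2*x)/377 + 149*exp(-3*x)/13

Characteristic equation r² + 8r + 15 = 0 factors as (r + 5)(r + 3) = 0, so r = -5, -3.
Hence f_h = C1*exp(-5*x) + C2*exp(-3*x).
Try f_p = A*cos(2*x) + B*sin(2*x). Substituting and equating the coefficients of cos(2x) and sin(2x) gives A = 112/377, B = -77/377, so f_p = -77*sin(2*x)/377 + 112*cos(2*x)/377.
General solution: f = -77*sin(2*x)/377 + 112*cos(2*x)/377 + C1*exp(-5*x) + C2*exp(-3*x).
Apply the initial conditions: f(0) = 112/377 + C1 + C2 = 4 and f'(0) = -154/377 - 5*C1 - 3*C2 = 4. Solving gives C1 = -225/29, C2 = 149/13.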